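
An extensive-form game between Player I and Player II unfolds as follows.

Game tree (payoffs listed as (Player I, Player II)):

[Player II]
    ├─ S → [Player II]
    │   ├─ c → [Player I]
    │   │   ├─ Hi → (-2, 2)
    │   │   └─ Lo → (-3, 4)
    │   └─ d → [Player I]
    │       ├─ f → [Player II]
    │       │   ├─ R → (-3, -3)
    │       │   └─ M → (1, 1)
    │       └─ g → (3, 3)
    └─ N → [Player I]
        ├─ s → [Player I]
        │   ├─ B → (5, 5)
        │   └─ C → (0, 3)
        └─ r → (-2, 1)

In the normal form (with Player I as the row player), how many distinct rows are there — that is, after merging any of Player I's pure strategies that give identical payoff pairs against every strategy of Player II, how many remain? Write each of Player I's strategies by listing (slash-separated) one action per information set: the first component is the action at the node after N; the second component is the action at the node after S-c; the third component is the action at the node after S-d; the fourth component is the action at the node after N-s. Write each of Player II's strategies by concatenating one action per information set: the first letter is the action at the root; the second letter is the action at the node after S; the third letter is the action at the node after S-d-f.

12

Player I has 16 pure strategies: s/Hi/f/B, s/Hi/f/C, s/Hi/g/B, s/Hi/g/C, s/Lo/f/B, s/Lo/f/C, s/Lo/g/B, s/Lo/g/C, r/Hi/f/B, r/Hi/f/C, r/Hi/g/B, r/Hi/g/C, r/Lo/f/B, r/Lo/f/C, r/Lo/g/B, r/Lo/g/C. Columns: ScR, ScM, SdR, SdM, NcR, NcM, NdR, NdM.
{s/Hi/f/B} → row (-2,2) (-2,2) (-3,-3) (1,1) (5,5) (5,5) (5,5) (5,5)
{s/Hi/f/C} → row (-2,2) (-2,2) (-3,-3) (1,1) (0,3) (0,3) (0,3) (0,3)
{s/Hi/g/B} → row (-2,2) (-2,2) (3,3) (3,3) (5,5) (5,5) (5,5) (5,5)
{s/Hi/g/C} → row (-2,2) (-2,2) (3,3) (3,3) (0,3) (0,3) (0,3) (0,3)
{s/Lo/f/B} → row (-3,4) (-3,4) (-3,-3) (1,1) (5,5) (5,5) (5,5) (5,5)
{s/Lo/f/C} → row (-3,4) (-3,4) (-3,-3) (1,1) (0,3) (0,3) (0,3) (0,3)
{s/Lo/g/B} → row (-3,4) (-3,4) (3,3) (3,3) (5,5) (5,5) (5,5) (5,5)
{s/Lo/g/C} → row (-3,4) (-3,4) (3,3) (3,3) (0,3) (0,3) (0,3) (0,3)
{r/Hi/f/B, r/Hi/f/C} → row (-2,2) (-2,2) (-3,-3) (1,1) (-2,1) (-2,1) (-2,1) (-2,1)
{r/Hi/g/B, r/Hi/g/C} → row (-2,2) (-2,2) (3,3) (3,3) (-2,1) (-2,1) (-2,1) (-2,1)
{r/Lo/f/B, r/Lo/f/C} → row (-3,4) (-3,4) (-3,-3) (1,1) (-2,1) (-2,1) (-2,1) (-2,1)
{r/Lo/g/B, r/Lo/g/C} → row (-3,4) (-3,4) (3,3) (3,3) (-2,1) (-2,1) (-2,1) (-2,1)
That's 12 distinct rows out of 16 strategies.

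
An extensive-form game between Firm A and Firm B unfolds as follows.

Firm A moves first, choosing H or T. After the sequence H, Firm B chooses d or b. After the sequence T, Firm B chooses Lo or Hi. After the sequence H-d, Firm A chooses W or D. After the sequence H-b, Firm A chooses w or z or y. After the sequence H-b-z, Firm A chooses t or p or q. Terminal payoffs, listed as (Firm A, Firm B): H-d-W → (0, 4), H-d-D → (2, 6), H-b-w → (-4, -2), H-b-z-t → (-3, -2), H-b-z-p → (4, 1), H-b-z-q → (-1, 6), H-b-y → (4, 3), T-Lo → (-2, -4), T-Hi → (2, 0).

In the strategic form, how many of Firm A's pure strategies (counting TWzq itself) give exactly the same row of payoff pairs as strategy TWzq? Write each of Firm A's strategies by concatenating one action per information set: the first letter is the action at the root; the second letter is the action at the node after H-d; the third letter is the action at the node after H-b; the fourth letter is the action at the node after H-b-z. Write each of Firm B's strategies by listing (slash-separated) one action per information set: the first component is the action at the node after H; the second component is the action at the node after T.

Row for TWzq (columns d/Lo, d/Hi, b/Lo, b/Hi): (-2,-4) (2,0) (-2,-4) (2,0).
Under TWzq, Firm A's choice at the node after H-d and at the node after H-b and at the node after H-b-z can never be reached regardless of what Firm B does, so varying those choices leaves every outcome unchanged.
Holding the reachable choices fixed and varying the unreachable ones freely already gives 2 × 3 × 3 = 18 equivalent strategies.
No other strategy reproduces this row, so those 18 are the full class: TWwt, TWwp, TWwq, TWzt, TWzp, TWzq, TWyt, TWyp, TWyq, TDwt, TDwp, TDwq, TDzt, TDzp, TDzq, TDyt, TDyp, TDyq.

18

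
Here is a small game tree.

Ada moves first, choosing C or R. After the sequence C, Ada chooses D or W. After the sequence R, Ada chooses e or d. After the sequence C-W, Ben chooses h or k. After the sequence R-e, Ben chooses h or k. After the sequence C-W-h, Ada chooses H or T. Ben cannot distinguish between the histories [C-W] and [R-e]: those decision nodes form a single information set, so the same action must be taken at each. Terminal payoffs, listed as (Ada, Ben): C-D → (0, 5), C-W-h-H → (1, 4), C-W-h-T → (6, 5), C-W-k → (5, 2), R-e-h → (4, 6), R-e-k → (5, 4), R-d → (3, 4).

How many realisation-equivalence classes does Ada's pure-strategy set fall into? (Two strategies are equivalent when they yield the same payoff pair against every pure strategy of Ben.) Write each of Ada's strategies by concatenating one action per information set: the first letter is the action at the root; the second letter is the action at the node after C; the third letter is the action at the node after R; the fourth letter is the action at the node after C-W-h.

Ada has 16 pure strategies: CDeH, CDeT, CDdH, CDdT, CWeH, CWeT, CWdH, CWdT, RDeH, RDeT, RDdH, RDdT, RWeH, RWeT, RWdH, RWdT. Columns: h, k.
{CDeH, CDeT, CDdH, CDdT} → row (0,5) (0,5)
{CWeH, CWdH} → row (1,4) (5,2)
{CWeT, CWdT} → row (6,5) (5,2)
{RDeH, RDeT, RWeH, RWeT} → row (4,6) (5,4)
{RDdH, RDdT, RWdH, RWdT} → row (3,4) (3,4)
That's 5 distinct rows out of 16 strategies.

5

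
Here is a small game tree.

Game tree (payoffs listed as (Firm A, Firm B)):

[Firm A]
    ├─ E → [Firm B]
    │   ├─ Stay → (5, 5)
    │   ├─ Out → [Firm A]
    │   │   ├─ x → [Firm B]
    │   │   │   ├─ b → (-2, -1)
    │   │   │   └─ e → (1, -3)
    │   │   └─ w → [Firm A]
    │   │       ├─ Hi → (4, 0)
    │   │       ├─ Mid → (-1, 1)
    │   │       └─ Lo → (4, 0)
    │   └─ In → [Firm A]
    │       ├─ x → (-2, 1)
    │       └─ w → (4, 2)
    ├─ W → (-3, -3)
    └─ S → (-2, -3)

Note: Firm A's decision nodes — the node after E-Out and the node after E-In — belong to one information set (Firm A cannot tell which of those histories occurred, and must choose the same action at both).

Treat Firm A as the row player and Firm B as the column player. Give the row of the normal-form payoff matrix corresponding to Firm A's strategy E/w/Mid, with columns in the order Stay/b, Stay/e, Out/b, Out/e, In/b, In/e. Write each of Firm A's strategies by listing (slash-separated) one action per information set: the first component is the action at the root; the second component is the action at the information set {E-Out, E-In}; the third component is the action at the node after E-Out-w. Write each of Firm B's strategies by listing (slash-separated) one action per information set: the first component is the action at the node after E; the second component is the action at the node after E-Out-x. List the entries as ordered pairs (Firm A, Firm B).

vs Stay/b: Firm A plays E → Firm B plays Stay at [E] → (5, 5)
vs Stay/e: Firm A plays E → Firm B plays Stay at [E] → (5, 5)
vs Out/b: Firm A plays E → Firm B plays Out at [E] → Firm A plays w at [E-Out] → Firm A plays Mid at [E-Out-w] → (-1, 1)
vs Out/e: Firm A plays E → Firm B plays Out at [E] → Firm A plays w at [E-Out] → Firm A plays Mid at [E-Out-w] → (-1, 1)
vs In/b: Firm A plays E → Firm B plays In at [E] → Firm A plays w at [E-In] → (4, 2)
vs In/e: Firm A plays E → Firm B plays In at [E] → Firm A plays w at [E-In] → (4, 2)

(5,5) (5,5) (-1,1) (-1,1) (4,2) (4,2)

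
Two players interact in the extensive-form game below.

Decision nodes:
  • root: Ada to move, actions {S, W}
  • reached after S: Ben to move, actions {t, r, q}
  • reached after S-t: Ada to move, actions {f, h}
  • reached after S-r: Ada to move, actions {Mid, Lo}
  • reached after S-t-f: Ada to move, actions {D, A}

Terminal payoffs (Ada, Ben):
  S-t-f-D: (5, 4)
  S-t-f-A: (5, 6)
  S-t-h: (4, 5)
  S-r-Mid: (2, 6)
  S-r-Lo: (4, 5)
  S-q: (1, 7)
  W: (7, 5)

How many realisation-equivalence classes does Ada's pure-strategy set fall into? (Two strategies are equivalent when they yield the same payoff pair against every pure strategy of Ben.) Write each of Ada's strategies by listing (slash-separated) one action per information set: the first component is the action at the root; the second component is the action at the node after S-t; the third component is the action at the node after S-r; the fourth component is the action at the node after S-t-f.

7

Ada has 16 pure strategies: S/f/Mid/D, S/f/Mid/A, S/f/Lo/D, S/f/Lo/A, S/h/Mid/D, S/h/Mid/A, S/h/Lo/D, S/h/Lo/A, W/f/Mid/D, W/f/Mid/A, W/f/Lo/D, W/f/Lo/A, W/h/Mid/D, W/h/Mid/A, W/h/Lo/D, W/h/Lo/A. Columns: t, r, q.
{S/f/Mid/D} → row (5,4) (2,6) (1,7)
{S/f/Mid/A} → row (5,6) (2,6) (1,7)
{S/f/Lo/D} → row (5,4) (4,5) (1,7)
{S/f/Lo/A} → row (5,6) (4,5) (1,7)
{S/h/Mid/D, S/h/Mid/A} → row (4,5) (2,6) (1,7)
{S/h/Lo/D, S/h/Lo/A} → row (4,5) (4,5) (1,7)
{W/f/Mid/D, W/f/Mid/A, W/f/Lo/D, W/f/Lo/A, W/h/Mid/D, W/h/Mid/A, W/h/Lo/D, W/h/Lo/A} → row (7,5) (7,5) (7,5)
That's 7 distinct rows out of 16 strategies.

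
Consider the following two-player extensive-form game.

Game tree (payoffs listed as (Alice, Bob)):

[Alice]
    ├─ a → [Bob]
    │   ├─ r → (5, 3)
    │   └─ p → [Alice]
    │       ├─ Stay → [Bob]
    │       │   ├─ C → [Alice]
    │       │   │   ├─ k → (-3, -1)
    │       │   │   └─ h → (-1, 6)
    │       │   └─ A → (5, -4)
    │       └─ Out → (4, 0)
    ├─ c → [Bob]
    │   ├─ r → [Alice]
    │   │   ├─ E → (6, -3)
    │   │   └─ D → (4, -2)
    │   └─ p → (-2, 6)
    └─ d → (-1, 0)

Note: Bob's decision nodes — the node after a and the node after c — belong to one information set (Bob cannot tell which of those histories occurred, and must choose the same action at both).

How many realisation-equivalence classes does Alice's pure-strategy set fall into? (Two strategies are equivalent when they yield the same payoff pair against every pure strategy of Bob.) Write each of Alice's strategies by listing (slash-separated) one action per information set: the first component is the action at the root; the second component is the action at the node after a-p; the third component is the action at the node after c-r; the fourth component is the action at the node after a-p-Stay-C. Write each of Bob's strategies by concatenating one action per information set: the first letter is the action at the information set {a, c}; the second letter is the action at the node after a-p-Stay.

Alice has 24 pure strategies: a/Stay/E/k, a/Stay/E/h, a/Stay/D/k, a/Stay/D/h, a/Out/E/k, a/Out/E/h, a/Out/D/k, a/Out/D/h, c/Stay/E/k, c/Stay/E/h, c/Stay/D/k, c/Stay/D/h, c/Out/E/k, c/Out/E/h, c/Out/D/k, c/Out/D/h, d/Stay/E/k, d/Stay/E/h, d/Stay/D/k, d/Stay/D/h, d/Out/E/k, d/Out/E/h, d/Out/D/k, d/Out/D/h. Columns: rC, rA, pC, pA.
{a/Stay/E/k, a/Stay/D/k} → row (5,3) (5,3) (-3,-1) (5,-4)
{a/Stay/E/h, a/Stay/D/h} → row (5,3) (5,3) (-1,6) (5,-4)
{a/Out/E/k, a/Out/E/h, a/Out/D/k, a/Out/D/h} → row (5,3) (5,3) (4,0) (4,0)
{c/Stay/E/k, c/Stay/E/h, c/Out/E/k, c/Out/E/h} → row (6,-3) (6,-3) (-2,6) (-2,6)
{c/Stay/D/k, c/Stay/D/h, c/Out/D/k, c/Out/D/h} → row (4,-2) (4,-2) (-2,6) (-2,6)
{d/Stay/E/k, d/Stay/E/h, d/Stay/D/k, d/Stay/D/h, d/Out/E/k, d/Out/E/h, d/Out/D/k, d/Out/D/h} → row (-1,0) (-1,0) (-1,0) (-1,0)
That's 6 distinct rows out of 24 strategies.

6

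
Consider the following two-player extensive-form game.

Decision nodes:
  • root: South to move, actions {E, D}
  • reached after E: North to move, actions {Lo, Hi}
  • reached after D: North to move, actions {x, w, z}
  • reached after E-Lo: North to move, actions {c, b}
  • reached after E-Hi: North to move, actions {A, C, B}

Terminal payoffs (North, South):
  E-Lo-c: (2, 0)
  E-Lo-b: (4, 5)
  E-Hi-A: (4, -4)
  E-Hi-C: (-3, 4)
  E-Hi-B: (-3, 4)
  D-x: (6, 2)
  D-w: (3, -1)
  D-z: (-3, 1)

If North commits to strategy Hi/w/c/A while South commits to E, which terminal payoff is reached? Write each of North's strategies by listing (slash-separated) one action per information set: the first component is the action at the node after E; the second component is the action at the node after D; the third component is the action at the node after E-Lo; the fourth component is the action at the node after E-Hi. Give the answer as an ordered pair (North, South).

Trace the play path from the root:
  South plays E
  North plays Hi at [E]
  North plays A at [E-Hi]
→ terminal payoff (4, -4).
(North's choice at the node after D is never reached on this path, so it doesn't affect the outcome.)

(4, -4)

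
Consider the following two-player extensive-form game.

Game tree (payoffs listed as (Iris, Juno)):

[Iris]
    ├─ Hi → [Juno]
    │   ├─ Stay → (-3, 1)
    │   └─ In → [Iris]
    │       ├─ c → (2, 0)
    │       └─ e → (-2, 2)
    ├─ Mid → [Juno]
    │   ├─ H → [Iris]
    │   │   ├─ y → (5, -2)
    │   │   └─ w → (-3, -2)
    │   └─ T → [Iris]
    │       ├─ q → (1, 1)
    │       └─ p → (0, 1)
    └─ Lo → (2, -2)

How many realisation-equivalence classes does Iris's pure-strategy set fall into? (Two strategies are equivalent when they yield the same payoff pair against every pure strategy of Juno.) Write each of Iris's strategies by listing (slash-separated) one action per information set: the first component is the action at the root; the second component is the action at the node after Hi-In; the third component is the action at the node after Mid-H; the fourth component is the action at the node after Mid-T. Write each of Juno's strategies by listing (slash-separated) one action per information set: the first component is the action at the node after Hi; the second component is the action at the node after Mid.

7

Iris has 24 pure strategies: Hi/c/y/q, Hi/c/y/p, Hi/c/w/q, Hi/c/w/p, Hi/e/y/q, Hi/e/y/p, Hi/e/w/q, Hi/e/w/p, Mid/c/y/q, Mid/c/y/p, Mid/c/w/q, Mid/c/w/p, Mid/e/y/q, Mid/e/y/p, Mid/e/w/q, Mid/e/w/p, Lo/c/y/q, Lo/c/y/p, Lo/c/w/q, Lo/c/w/p, Lo/e/y/q, Lo/e/y/p, Lo/e/w/q, Lo/e/w/p. Columns: Stay/H, Stay/T, In/H, In/T.
{Hi/c/y/q, Hi/c/y/p, Hi/c/w/q, Hi/c/w/p} → row (-3,1) (-3,1) (2,0) (2,0)
{Hi/e/y/q, Hi/e/y/p, Hi/e/w/q, Hi/e/w/p} → row (-3,1) (-3,1) (-2,2) (-2,2)
{Mid/c/y/q, Mid/e/y/q} → row (5,-2) (1,1) (5,-2) (1,1)
{Mid/c/y/p, Mid/e/y/p} → row (5,-2) (0,1) (5,-2) (0,1)
{Mid/c/w/q, Mid/e/w/q} → row (-3,-2) (1,1) (-3,-2) (1,1)
{Mid/c/w/p, Mid/e/w/p} → row (-3,-2) (0,1) (-3,-2) (0,1)
{Lo/c/y/q, Lo/c/y/p, Lo/c/w/q, Lo/c/w/p, Lo/e/y/q, Lo/e/y/p, Lo/e/w/q, Lo/e/w/p} → row (2,-2) (2,-2) (2,-2) (2,-2)
That's 7 distinct rows out of 24 strategies.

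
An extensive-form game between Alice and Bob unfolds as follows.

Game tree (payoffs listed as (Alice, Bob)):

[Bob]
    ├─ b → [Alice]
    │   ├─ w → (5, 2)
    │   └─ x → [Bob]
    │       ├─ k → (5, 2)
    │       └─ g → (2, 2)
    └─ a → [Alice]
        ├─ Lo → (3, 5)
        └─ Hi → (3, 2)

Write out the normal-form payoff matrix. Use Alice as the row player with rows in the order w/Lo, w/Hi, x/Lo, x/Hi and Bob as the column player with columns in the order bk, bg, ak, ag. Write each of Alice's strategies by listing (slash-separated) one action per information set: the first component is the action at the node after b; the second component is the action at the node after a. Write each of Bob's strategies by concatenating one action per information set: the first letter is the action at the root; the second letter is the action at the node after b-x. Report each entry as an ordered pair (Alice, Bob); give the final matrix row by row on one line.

Row w/Lo: bk→(5,2), bg→(5,2), ak→(3,5), ag→(3,5)
Row w/Hi: bk→(5,2), bg→(5,2), ak→(3,2), ag→(3,2)
Row x/Lo: bk→(5,2), bg→(2,2), ak→(3,5), ag→(3,5)
Row x/Hi: bk→(5,2), bg→(2,2), ak→(3,2), ag→(3,2)

w/Lo: (5,2) (5,2) (3,5) (3,5) | w/Hi: (5,2) (5,2) (3,2) (3,2) | x/Lo: (5,2) (2,2) (3,5) (3,5) | x/Hi: (5,2) (2,2) (3,2) (3,2)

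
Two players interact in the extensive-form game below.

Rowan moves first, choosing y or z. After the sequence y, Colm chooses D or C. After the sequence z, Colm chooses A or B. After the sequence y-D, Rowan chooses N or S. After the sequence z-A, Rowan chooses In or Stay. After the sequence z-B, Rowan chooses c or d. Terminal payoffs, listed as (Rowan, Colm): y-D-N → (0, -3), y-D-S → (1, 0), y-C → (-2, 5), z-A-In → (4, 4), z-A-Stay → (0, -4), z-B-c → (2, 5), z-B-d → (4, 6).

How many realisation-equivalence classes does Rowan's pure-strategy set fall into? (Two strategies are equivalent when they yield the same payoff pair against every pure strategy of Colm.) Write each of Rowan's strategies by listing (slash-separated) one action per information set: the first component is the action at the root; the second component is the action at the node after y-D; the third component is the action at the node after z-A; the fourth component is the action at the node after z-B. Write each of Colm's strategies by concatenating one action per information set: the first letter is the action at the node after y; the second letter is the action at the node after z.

Rowan has 16 pure strategies: y/N/In/c, y/N/In/d, y/N/Stay/c, y/N/Stay/d, y/S/In/c, y/S/In/d, y/S/Stay/c, y/S/Stay/d, z/N/In/c, z/N/In/d, z/N/Stay/c, z/N/Stay/d, z/S/In/c, z/S/In/d, z/S/Stay/c, z/S/Stay/d. Columns: DA, DB, CA, CB.
{y/N/In/c, y/N/In/d, y/N/Stay/c, y/N/Stay/d} → row (0,-3) (0,-3) (-2,5) (-2,5)
{y/S/In/c, y/S/In/d, y/S/Stay/c, y/S/Stay/d} → row (1,0) (1,0) (-2,5) (-2,5)
{z/N/In/c, z/S/In/c} → row (4,4) (2,5) (4,4) (2,5)
{z/N/In/d, z/S/In/d} → row (4,4) (4,6) (4,4) (4,6)
{z/N/Stay/c, z/S/Stay/c} → row (0,-4) (2,5) (0,-4) (2,5)
{z/N/Stay/d, z/S/Stay/d} → row (0,-4) (4,6) (0,-4) (4,6)
That's 6 distinct rows out of 16 strategies.

6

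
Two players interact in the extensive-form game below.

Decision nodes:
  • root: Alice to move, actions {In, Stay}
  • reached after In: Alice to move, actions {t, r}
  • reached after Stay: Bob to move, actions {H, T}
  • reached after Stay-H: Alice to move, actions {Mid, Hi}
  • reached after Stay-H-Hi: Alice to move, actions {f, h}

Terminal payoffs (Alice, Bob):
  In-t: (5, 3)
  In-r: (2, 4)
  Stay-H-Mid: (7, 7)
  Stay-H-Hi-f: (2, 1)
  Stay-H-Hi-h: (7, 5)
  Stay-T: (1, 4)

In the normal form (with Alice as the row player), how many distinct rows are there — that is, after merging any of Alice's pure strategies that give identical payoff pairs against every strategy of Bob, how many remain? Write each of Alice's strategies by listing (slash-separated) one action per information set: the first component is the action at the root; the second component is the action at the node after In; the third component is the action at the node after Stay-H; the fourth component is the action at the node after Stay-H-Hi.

Alice has 16 pure strategies: In/t/Mid/f, In/t/Mid/h, In/t/Hi/f, In/t/Hi/h, In/r/Mid/f, In/r/Mid/h, In/r/Hi/f, In/r/Hi/h, Stay/t/Mid/f, Stay/t/Mid/h, Stay/t/Hi/f, Stay/t/Hi/h, Stay/r/Mid/f, Stay/r/Mid/h, Stay/r/Hi/f, Stay/r/Hi/h. Columns: H, T.
{In/t/Mid/f, In/t/Mid/h, In/t/Hi/f, In/t/Hi/h} → row (5,3) (5,3)
{In/r/Mid/f, In/r/Mid/h, In/r/Hi/f, In/r/Hi/h} → row (2,4) (2,4)
{Stay/t/Mid/f, Stay/t/Mid/h, Stay/r/Mid/f, Stay/r/Mid/h} → row (7,7) (1,4)
{Stay/t/Hi/f, Stay/r/Hi/f} → row (2,1) (1,4)
{Stay/t/Hi/h, Stay/r/Hi/h} → row (7,5) (1,4)
That's 5 distinct rows out of 16 strategies.

5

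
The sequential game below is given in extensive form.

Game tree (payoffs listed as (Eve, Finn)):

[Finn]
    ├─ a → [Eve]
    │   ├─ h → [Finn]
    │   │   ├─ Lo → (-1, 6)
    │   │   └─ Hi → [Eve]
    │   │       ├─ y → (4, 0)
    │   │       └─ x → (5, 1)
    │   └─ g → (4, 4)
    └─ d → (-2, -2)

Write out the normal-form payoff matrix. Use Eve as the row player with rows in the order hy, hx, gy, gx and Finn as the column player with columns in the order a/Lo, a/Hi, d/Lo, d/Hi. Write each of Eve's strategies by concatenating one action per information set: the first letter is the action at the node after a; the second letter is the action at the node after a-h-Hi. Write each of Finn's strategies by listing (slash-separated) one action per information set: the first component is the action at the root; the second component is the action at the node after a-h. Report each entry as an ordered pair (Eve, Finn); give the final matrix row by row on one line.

hy: (-1,6) (4,0) (-2,-2) (-2,-2) | hx: (-1,6) (5,1) (-2,-2) (-2,-2) | gy: (4,4) (4,4) (-2,-2) (-2,-2) | gx: (4,4) (4,4) (-2,-2) (-2,-2)

Row hy: a/Lo→(-1,6), a/Hi→(4,0), d/Lo→(-2,-2), d/Hi→(-2,-2)
Row hx: a/Lo→(-1,6), a/Hi→(5,1), d/Lo→(-2,-2), d/Hi→(-2,-2)
Row gy: a/Lo→(4,4), a/Hi→(4,4), d/Lo→(-2,-2), d/Hi→(-2,-2)
Row gx: a/Lo→(4,4), a/Hi→(4,4), d/Lo→(-2,-2), d/Hi→(-2,-2)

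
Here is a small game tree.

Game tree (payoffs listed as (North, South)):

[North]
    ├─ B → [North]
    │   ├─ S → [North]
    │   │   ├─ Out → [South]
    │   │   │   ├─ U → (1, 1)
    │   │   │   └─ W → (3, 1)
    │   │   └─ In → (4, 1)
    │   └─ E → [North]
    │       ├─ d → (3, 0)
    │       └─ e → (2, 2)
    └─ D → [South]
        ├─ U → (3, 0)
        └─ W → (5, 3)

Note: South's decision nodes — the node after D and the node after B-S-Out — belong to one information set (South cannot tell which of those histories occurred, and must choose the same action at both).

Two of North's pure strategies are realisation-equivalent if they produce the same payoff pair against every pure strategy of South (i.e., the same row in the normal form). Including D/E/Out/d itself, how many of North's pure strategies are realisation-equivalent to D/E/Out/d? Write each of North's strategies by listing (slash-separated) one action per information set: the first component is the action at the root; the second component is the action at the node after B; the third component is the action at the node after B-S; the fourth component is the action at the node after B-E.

Row for D/E/Out/d (columns U, W): (3,0) (5,3).
Under D/E/Out/d, North's choice at the node after B and at the node after B-S and at the node after B-E can never be reached regardless of what South does, so varying those choices leaves every outcome unchanged.
Holding the reachable choices fixed and varying the unreachable ones freely already gives 2 × 2 × 2 = 8 equivalent strategies.
No other strategy reproduces this row, so those 8 are the full class: D/S/Out/d, D/S/Out/e, D/S/In/d, D/S/In/e, D/E/Out/d, D/E/Out/e, D/E/In/d, D/E/In/e.

8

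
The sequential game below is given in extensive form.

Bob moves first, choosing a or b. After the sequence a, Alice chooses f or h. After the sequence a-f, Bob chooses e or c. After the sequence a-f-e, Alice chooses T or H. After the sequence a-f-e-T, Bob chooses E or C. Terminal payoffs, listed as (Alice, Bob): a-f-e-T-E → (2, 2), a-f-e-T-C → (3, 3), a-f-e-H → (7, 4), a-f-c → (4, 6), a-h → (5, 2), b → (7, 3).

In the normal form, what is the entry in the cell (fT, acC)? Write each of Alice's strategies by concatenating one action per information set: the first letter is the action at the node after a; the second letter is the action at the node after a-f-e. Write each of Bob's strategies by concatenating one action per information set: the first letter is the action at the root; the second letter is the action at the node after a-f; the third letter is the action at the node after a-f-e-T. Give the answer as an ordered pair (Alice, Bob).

(4, 6)

Trace the play path from the root:
  Bob plays a
  Alice plays f at [a]
  Bob plays c at [a-f]
→ terminal payoff (4, 6).
(Alice's choice at the node after a-f-e is never reached on this path, so it doesn't affect the outcome.)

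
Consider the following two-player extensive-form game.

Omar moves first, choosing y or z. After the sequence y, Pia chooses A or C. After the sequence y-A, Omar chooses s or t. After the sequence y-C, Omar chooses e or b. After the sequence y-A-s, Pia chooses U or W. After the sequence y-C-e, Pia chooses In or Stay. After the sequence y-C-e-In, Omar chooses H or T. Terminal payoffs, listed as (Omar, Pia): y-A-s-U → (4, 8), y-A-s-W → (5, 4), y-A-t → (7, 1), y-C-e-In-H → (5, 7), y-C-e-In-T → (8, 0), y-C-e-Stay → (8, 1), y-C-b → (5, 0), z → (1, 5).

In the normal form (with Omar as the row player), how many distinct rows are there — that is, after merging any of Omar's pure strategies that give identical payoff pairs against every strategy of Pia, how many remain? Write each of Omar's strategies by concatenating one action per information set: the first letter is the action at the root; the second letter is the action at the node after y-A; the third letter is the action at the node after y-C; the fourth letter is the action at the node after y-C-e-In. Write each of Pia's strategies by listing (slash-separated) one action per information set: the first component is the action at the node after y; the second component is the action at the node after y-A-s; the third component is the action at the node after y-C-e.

7

Omar has 16 pure strategies: yseH, yseT, ysbH, ysbT, yteH, yteT, ytbH, ytbT, zseH, zseT, zsbH, zsbT, zteH, zteT, ztbH, ztbT. Columns: A/U/In, A/U/Stay, A/W/In, A/W/Stay, C/U/In, C/U/Stay, C/W/In, C/W/Stay.
{yseH} → row (4,8) (4,8) (5,4) (5,4) (5,7) (8,1) (5,7) (8,1)
{yseT} → row (4,8) (4,8) (5,4) (5,4) (8,0) (8,1) (8,0) (8,1)
{ysbH, ysbT} → row (4,8) (4,8) (5,4) (5,4) (5,0) (5,0) (5,0) (5,0)
{yteH} → row (7,1) (7,1) (7,1) (7,1) (5,7) (8,1) (5,7) (8,1)
{yteT} → row (7,1) (7,1) (7,1) (7,1) (8,0) (8,1) (8,0) (8,1)
{ytbH, ytbT} → row (7,1) (7,1) (7,1) (7,1) (5,0) (5,0) (5,0) (5,0)
{zseH, zseT, zsbH, zsbT, zteH, zteT, ztbH, ztbT} → row (1,5) (1,5) (1,5) (1,5) (1,5) (1,5) (1,5) (1,5)
That's 7 distinct rows out of 16 strategies.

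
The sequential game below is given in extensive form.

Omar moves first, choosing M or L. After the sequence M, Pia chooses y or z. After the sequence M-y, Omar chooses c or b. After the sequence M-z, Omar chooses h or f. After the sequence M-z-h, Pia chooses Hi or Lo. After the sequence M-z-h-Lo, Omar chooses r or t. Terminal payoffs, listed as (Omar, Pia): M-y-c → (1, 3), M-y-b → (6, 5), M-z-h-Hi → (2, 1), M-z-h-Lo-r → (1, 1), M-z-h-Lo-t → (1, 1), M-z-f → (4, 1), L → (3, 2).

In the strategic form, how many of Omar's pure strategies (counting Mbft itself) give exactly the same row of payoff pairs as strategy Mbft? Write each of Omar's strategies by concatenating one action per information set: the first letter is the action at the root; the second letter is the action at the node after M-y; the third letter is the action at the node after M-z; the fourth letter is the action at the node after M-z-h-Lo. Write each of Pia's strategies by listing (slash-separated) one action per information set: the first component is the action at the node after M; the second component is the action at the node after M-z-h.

2

Row for Mbft (columns y/Hi, y/Lo, z/Hi, z/Lo): (6,5) (6,5) (4,1) (4,1).
Under Mbft, Omar's choice at the node after M-z-h-Lo can never be reached regardless of what Pia does, so varying those choices leaves every outcome unchanged.
Holding the reachable choices fixed and varying the unreachable one freely already gives 2 equivalent strategies.
No other strategy reproduces this row, so those 2 are the full class: Mbfr, Mbft.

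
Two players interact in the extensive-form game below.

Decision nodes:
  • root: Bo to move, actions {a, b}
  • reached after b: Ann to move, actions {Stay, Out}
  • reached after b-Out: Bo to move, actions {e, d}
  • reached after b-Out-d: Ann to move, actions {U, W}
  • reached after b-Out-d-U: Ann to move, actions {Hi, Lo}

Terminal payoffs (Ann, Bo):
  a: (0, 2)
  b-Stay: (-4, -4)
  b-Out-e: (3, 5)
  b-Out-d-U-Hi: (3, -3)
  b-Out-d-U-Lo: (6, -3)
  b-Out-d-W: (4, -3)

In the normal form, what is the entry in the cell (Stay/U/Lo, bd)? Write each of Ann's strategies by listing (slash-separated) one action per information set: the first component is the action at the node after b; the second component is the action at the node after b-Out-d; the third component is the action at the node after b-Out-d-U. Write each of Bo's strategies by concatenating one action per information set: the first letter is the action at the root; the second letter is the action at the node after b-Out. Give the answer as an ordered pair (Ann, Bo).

Trace the play path from the root:
  Bo plays b
  Ann plays Stay at [b]
→ terminal payoff (-4, -4).
(Ann's choice at the node after b-Out-d is never reached on this path, so it doesn't affect the outcome.)

(-4, -4)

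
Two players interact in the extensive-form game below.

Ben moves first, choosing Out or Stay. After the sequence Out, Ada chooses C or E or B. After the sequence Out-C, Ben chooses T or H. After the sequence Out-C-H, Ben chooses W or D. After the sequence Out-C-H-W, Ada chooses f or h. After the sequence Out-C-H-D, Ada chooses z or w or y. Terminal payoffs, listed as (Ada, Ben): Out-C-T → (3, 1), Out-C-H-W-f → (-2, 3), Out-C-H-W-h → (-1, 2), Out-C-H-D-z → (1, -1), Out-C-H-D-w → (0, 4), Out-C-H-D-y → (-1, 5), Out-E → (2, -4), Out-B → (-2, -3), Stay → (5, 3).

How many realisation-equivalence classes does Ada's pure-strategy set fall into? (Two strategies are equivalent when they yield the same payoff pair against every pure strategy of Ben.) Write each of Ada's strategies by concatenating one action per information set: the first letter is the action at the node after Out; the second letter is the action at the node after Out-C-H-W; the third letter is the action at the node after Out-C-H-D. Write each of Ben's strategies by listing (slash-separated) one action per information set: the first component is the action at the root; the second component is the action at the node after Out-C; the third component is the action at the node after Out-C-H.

Ada has 18 pure strategies: Cfz, Cfw, Cfy, Chz, Chw, Chy, Efz, Efw, Efy, Ehz, Ehw, Ehy, Bfz, Bfw, Bfy, Bhz, Bhw, Bhy. Columns: Out/T/W, Out/T/D, Out/H/W, Out/H/D, Stay/T/W, Stay/T/D, Stay/H/W, Stay/H/D.
{Cfz} → row (3,1) (3,1) (-2,3) (1,-1) (5,3) (5,3) (5,3) (5,3)
{Cfw} → row (3,1) (3,1) (-2,3) (0,4) (5,3) (5,3) (5,3) (5,3)
{Cfy} → row (3,1) (3,1) (-2,3) (-1,5) (5,3) (5,3) (5,3) (5,3)
{Chz} → row (3,1) (3,1) (-1,2) (1,-1) (5,3) (5,3) (5,3) (5,3)
{Chw} → row (3,1) (3,1) (-1,2) (0,4) (5,3) (5,3) (5,3) (5,3)
{Chy} → row (3,1) (3,1) (-1,2) (-1,5) (5,3) (5,3) (5,3) (5,3)
{Efz, Efw, Efy, Ehz, Ehw, Ehy} → row (2,-4) (2,-4) (2,-4) (2,-4) (5,3) (5,3) (5,3) (5,3)
{Bfz, Bfw, Bfy, Bhz, Bhw, Bhy} → row (-2,-3) (-2,-3) (-2,-3) (-2,-3) (5,3) (5,3) (5,3) (5,3)
That's 8 distinct rows out of 18 strategies.

8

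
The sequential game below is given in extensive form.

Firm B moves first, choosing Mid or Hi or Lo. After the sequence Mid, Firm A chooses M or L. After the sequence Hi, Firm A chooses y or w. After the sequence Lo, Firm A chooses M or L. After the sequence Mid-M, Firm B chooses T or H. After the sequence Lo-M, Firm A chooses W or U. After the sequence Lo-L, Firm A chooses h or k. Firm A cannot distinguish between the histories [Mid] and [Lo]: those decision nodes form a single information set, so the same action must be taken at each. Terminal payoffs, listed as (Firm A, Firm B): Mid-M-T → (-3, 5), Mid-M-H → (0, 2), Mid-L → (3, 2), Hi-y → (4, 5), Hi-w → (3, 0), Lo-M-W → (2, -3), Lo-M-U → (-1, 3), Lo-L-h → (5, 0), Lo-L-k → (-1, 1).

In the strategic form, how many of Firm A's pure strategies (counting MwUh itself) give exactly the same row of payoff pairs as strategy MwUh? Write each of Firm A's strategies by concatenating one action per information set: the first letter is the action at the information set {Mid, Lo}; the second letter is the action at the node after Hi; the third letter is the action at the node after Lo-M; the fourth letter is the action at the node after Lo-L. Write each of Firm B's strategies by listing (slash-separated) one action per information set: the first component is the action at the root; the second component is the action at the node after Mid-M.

2

Row for MwUh (columns Mid/T, Mid/H, Hi/T, Hi/H, Lo/T, Lo/H): (-3,5) (0,2) (3,0) (3,0) (-1,3) (-1,3).
Under MwUh, Firm A's choice at the node after Lo-L can never be reached regardless of what Firm B does, so varying those choices leaves every outcome unchanged.
Holding the reachable choices fixed and varying the unreachable one freely already gives 2 equivalent strategies.
No other strategy reproduces this row, so those 2 are the full class: MwUh, MwUk.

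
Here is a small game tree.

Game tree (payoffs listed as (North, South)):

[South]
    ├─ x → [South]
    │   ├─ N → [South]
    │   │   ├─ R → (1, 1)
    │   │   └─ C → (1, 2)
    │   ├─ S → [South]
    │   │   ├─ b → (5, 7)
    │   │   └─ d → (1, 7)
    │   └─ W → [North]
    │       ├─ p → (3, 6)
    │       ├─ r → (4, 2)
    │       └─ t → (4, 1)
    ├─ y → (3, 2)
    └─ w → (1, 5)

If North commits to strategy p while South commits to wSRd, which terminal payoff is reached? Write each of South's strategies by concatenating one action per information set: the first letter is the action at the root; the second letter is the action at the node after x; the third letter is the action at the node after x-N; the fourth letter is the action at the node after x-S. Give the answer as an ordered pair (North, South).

Trace the play path from the root:
  South plays w
→ terminal payoff (1, 5).
(North's choice at the node after x-W is never reached on this path, so it doesn't affect the outcome.)

(1, 5)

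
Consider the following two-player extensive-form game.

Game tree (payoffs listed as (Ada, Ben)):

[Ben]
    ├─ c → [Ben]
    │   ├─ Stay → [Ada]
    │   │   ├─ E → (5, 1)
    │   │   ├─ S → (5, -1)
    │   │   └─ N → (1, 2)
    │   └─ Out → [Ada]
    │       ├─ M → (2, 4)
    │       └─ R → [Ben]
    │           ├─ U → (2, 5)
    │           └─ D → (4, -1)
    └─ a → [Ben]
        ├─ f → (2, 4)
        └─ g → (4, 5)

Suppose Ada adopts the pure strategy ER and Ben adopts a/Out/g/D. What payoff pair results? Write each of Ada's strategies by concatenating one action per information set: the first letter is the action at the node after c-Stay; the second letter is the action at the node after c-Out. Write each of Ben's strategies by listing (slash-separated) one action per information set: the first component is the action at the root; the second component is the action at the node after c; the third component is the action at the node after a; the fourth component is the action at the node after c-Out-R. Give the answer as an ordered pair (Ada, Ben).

(4, 5)

Trace the play path from the root:
  Ben plays a
  Ben plays g at [a]
→ terminal payoff (4, 5).
(Ada's choice at the node after c-Stay is never reached on this path, so it doesn't affect the outcome.)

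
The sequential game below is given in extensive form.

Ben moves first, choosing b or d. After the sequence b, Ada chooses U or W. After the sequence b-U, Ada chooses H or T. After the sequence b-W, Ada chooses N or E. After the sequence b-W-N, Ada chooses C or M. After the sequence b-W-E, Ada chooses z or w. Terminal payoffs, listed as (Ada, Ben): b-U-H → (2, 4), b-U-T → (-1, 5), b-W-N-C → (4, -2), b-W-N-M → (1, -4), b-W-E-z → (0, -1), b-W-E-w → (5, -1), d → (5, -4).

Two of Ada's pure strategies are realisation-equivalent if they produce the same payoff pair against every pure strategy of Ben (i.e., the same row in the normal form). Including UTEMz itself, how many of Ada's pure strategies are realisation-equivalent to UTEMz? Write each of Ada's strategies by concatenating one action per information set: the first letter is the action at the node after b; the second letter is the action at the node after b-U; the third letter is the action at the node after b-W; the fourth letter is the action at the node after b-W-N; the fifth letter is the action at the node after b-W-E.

8

Row for UTEMz (columns b, d): (-1,5) (5,-4).
Under UTEMz, Ada's choice at the node after b-W and at the node after b-W-N and at the node after b-W-E can never be reached regardless of what Ben does, so varying those choices leaves every outcome unchanged.
Holding the reachable choices fixed and varying the unreachable ones freely already gives 2 × 2 × 2 = 8 equivalent strategies.
No other strategy reproduces this row, so those 8 are the full class: UTNCz, UTNCw, UTNMz, UTNMw, UTECz, UTECw, UTEMz, UTEMw.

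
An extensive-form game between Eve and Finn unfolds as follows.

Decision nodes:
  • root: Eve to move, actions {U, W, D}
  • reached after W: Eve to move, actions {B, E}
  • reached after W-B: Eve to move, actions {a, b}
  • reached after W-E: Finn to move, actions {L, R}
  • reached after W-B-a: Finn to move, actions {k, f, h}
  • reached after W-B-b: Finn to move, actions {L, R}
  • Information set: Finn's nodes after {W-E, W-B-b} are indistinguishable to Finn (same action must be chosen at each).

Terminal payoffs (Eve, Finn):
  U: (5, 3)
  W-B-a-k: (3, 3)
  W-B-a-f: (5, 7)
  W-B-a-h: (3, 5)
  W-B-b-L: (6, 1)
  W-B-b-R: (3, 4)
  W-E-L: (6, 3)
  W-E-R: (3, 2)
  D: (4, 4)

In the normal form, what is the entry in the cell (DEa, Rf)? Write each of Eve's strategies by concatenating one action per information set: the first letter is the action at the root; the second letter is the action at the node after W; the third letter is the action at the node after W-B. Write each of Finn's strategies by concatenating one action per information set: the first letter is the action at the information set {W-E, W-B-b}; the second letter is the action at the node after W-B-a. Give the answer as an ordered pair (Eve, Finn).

(4, 4)

Trace the play path from the root:
  Eve plays D
→ terminal payoff (4, 4).
(Eve's choice at the node after W is never reached on this path, so it doesn't affect the outcome.)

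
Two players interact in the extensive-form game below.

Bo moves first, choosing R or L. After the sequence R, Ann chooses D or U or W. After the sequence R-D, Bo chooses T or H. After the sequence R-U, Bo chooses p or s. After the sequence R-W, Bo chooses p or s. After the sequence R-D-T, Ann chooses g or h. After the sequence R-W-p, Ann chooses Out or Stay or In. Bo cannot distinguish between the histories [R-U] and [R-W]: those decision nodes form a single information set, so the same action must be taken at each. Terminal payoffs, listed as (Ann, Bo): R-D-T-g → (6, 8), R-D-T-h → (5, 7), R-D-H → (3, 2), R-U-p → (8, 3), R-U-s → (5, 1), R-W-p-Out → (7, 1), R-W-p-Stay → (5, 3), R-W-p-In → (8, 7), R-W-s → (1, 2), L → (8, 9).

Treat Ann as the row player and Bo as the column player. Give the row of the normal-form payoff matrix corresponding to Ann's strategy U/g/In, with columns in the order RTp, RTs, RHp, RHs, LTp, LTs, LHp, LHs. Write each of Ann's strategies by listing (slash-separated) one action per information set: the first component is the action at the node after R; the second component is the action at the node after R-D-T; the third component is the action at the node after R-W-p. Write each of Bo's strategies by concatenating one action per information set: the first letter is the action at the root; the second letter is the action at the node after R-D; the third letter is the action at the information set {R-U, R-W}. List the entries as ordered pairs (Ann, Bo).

(8,3) (5,1) (8,3) (5,1) (8,9) (8,9) (8,9) (8,9)

vs RTp: Bo plays R → Ann plays U at [R] → Bo plays p at [R-U] → (8, 3)
vs RTs: Bo plays R → Ann plays U at [R] → Bo plays s at [R-U] → (5, 1)
vs RHp: Bo plays R → Ann plays U at [R] → Bo plays p at [R-U] → (8, 3)
vs RHs: Bo plays R → Ann plays U at [R] → Bo plays s at [R-U] → (5, 1)
vs LTp: Bo plays L → (8, 9)
vs LTs: Bo plays L → (8, 9)
vs LHp: Bo plays L → (8, 9)
vs LHs: Bo plays L → (8, 9)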